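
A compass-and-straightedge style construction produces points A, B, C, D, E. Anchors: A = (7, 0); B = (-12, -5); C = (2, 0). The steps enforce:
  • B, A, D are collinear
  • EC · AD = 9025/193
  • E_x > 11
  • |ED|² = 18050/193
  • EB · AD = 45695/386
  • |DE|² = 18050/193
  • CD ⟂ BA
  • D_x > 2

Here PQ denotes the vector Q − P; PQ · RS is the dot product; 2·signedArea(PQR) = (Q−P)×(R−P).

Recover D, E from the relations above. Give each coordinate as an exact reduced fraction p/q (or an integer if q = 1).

D = (897/386, -475/386)
E = (4507/386, 475/386)

1. D_x = 897/386  [B, A, D are collinear ∩ CD ⟂ BA]
2. D_y = -475/386  [B, A, D are collinear ∩ CD ⟂ BA]
   → D = (897/386, -475/386)
3. E_x = 4507/386  [line 1805/386·x + 475/386·y + -10830/193 = 0 ∩ |ED|² = 18050/193]
4. E_y = 475/386  [line 1805/386·x + 475/386·y + -10830/193 = 0 ∩ |ED|² = 18050/193]
   → E = (4507/386, 475/386)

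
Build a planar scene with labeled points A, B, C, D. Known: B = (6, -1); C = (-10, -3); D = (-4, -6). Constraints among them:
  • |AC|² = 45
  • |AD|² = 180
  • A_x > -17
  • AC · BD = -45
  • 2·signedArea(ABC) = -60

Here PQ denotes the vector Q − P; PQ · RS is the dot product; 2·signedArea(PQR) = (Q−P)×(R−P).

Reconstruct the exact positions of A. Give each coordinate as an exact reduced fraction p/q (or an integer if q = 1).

1. A_x = -16  [AC · BD = -45 ∩ 2·signedArea(ABC) = -60]
2. A_y = 0  [AC · BD = -45 ∩ 2·signedArea(ABC) = -60]
   → A = (-16, 0)

A = (-16, 0)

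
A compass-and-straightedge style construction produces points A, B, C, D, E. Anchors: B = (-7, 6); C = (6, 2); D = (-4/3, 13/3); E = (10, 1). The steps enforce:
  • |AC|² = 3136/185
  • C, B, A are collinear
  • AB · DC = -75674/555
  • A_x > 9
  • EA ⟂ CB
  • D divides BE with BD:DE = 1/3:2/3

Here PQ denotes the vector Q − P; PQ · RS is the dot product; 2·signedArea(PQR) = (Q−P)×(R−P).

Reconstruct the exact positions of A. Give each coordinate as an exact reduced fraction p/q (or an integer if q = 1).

1. A_x = 1838/185  [C, B, A are collinear ∩ EA ⟂ CB]
2. A_y = 146/185  [C, B, A are collinear ∩ EA ⟂ CB]
   → A = (1838/185, 146/185)

A = (1838/185, 146/185)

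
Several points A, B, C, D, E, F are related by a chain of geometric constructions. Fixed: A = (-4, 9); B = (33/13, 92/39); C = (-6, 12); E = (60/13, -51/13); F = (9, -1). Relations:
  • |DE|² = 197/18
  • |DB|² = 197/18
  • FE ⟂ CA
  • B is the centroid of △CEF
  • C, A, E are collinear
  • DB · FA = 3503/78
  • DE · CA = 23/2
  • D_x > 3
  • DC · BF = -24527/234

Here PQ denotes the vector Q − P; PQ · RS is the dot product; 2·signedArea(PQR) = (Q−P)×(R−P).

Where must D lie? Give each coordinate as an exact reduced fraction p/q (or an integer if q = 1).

D = (93/26, -61/78)

1. D_x = 93/26  [DB · FA = 3503/78 ∩ DC · BF = -24527/234]
2. D_y = -61/78  [DB · FA = 3503/78 ∩ DC · BF = -24527/234]
   → D = (93/26, -61/78)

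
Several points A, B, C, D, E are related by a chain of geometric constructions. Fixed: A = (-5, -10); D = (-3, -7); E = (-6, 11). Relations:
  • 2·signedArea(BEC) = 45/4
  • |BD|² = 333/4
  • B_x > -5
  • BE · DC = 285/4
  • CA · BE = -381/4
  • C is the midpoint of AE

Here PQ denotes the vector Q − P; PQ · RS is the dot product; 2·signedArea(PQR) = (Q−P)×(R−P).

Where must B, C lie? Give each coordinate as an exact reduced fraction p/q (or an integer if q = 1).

B = (-9/2, 2)
C = (-11/2, 1/2)

1. C_x = -11/2  [C is the midpoint of AE]
2. C_y = 1/2  [C is the midpoint of AE]
   → C = (-11/2, 1/2)
3. B_x = -9/2  [2·signedArea(BEC) = 45/4 ∩ BE · DC = 285/4]
4. B_y = 2  [2·signedArea(BEC) = 45/4 ∩ BE · DC = 285/4]
   → B = (-9/2, 2)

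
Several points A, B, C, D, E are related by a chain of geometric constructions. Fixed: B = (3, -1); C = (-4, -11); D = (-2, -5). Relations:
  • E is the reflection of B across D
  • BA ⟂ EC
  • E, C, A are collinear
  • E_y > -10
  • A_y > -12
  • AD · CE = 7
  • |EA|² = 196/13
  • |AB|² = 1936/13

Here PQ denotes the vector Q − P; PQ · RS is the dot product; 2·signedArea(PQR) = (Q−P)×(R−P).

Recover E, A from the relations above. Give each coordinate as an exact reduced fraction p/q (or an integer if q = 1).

1. E_x = -7  [E is the reflection of B across D]
2. E_y = -9  [E is the reflection of B across D]
   → E = (-7, -9)
3. A_x = -49/13  [E, C, A are collinear ∩ BA ⟂ EC]
4. A_y = -145/13  [E, C, A are collinear ∩ BA ⟂ EC]
   → A = (-49/13, -145/13)

A = (-49/13, -145/13)
E = (-7, -9)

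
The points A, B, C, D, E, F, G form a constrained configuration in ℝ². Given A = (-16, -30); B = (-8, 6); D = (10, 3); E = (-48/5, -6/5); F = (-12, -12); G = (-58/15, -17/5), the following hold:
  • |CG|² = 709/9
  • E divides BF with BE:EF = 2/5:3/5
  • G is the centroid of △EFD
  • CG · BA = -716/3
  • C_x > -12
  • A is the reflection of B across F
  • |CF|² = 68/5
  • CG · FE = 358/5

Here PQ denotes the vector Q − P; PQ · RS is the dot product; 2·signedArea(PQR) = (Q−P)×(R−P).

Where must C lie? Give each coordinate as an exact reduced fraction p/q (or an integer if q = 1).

1. C_x = -56/5  [line 8·x + 36·y + 392 = 0 ∩ |CF|² = 68/5]
2. C_y = -42/5  [line 8·x + 36·y + 392 = 0 ∩ |CF|² = 68/5]
   → C = (-56/5, -42/5)

C = (-56/5, -42/5)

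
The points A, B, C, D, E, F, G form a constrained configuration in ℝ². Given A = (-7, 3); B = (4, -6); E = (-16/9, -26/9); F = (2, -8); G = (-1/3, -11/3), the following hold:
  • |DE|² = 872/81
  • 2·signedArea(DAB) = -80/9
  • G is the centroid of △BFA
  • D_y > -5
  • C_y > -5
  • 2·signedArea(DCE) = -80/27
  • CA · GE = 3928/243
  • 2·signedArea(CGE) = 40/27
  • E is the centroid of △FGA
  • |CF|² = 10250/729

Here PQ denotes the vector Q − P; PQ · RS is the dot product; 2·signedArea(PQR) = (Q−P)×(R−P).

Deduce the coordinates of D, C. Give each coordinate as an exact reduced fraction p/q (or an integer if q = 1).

1. C_x = -1/27  [2·signedArea(CGE) = 40/27 ∩ CA · GE = 3928/243]
2. C_y = -131/27  [2·signedArea(CGE) = 40/27 ∩ CA · GE = 3928/243]
   → C = (-1/27, -131/27)
3. D_x = 10/9  [2·signedArea(DCE) = -80/27 ∩ 2·signedArea(DAB) = -80/9]
4. D_y = -40/9  [2·signedArea(DCE) = -80/27 ∩ 2·signedArea(DAB) = -80/9]
   → D = (10/9, -40/9)

C = (-1/27, -131/27)
D = (10/9, -40/9)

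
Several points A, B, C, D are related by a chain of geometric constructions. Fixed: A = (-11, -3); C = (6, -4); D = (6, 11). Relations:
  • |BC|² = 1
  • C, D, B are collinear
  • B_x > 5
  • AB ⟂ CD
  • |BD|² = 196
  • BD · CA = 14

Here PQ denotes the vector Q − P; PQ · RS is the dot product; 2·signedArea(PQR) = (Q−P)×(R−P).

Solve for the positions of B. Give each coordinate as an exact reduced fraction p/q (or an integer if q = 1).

B = (6, -3)

1. B_x = 6  [C, D, B are collinear ∩ AB ⟂ CD]
2. B_y = -3  [C, D, B are collinear ∩ AB ⟂ CD]
   → B = (6, -3)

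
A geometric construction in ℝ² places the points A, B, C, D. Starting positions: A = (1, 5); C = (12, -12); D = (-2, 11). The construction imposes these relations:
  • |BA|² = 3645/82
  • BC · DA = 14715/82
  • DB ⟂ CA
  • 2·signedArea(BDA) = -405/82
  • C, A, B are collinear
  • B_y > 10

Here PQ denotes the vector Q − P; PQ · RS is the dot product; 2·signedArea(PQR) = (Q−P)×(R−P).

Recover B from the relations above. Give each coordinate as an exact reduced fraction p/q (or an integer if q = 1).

1. B_x = -215/82  [C, A, B are collinear ∩ DB ⟂ CA]
2. B_y = 869/82  [C, A, B are collinear ∩ DB ⟂ CA]
   → B = (-215/82, 869/82)

B = (-215/82, 869/82)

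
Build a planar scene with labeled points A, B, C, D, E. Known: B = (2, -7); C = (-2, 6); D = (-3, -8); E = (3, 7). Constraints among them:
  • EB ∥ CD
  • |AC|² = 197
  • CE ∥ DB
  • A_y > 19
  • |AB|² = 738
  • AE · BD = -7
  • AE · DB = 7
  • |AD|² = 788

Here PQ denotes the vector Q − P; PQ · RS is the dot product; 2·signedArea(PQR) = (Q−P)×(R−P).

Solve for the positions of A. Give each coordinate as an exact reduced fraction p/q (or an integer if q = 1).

1. A_x = -1  [line 5·x + 1·y + -15 = 0 ∩ |AC|² = 197]
2. A_y = 20  [line 5·x + 1·y + -15 = 0 ∩ |AC|² = 197]
   → A = (-1, 20)

A = (-1, 20)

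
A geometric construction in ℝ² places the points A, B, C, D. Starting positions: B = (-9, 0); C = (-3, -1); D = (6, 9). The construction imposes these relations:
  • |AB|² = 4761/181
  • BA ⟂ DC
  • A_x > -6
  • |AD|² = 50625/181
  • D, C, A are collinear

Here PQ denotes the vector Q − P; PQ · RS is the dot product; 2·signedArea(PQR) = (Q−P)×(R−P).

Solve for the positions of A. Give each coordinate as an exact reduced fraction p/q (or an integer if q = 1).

A = (-939/181, -621/181)

1. A_x = -939/181  [D, C, A are collinear ∩ BA ⟂ DC]
2. A_y = -621/181  [D, C, A are collinear ∩ BA ⟂ DC]
   → A = (-939/181, -621/181)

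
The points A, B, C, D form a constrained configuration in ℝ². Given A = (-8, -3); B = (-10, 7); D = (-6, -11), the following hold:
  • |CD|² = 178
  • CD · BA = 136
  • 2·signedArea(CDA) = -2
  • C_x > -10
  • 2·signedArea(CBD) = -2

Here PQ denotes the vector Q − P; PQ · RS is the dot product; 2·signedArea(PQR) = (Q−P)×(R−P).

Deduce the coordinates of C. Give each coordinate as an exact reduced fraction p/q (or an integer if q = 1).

1. C_x = -9  [2·signedArea(CBD) = -2 ∩ 2·signedArea(CDA) = -2]
2. C_y = 2  [2·signedArea(CBD) = -2 ∩ 2·signedArea(CDA) = -2]
   → C = (-9, 2)

C = (-9, 2)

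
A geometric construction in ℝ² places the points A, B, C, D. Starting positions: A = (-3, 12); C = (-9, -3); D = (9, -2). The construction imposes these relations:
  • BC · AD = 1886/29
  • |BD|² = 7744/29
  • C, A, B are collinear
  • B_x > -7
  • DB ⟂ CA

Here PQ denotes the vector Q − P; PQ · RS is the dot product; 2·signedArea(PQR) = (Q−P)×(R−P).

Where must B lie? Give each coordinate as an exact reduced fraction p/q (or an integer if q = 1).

1. B_x = -179/29  [C, A, B are collinear ∩ DB ⟂ CA]
2. B_y = 118/29  [C, A, B are collinear ∩ DB ⟂ CA]
   → B = (-179/29, 118/29)

B = (-179/29, 118/29)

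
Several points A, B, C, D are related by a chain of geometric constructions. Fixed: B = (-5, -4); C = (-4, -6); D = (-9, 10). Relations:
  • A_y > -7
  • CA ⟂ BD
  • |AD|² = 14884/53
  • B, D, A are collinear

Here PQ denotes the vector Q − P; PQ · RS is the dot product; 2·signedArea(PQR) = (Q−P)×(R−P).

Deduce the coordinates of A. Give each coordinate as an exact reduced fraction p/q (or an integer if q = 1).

A = (-233/53, -324/53)

1. A_x = -233/53  [B, D, A are collinear ∩ CA ⟂ BD]
2. A_y = -324/53  [B, D, A are collinear ∩ CA ⟂ BD]
   → A = (-233/53, -324/53)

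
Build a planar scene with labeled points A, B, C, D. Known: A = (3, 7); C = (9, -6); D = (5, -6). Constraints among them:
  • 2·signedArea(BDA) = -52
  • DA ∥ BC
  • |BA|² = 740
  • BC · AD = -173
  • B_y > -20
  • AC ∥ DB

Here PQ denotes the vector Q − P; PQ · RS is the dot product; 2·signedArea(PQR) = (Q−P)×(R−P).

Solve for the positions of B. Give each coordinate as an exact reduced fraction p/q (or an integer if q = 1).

1. B_x = 11  [DA ∥ BC ∩ AC ∥ DB]
2. B_y = -19  [DA ∥ BC ∩ AC ∥ DB]
   → B = (11, -19)

B = (11, -19)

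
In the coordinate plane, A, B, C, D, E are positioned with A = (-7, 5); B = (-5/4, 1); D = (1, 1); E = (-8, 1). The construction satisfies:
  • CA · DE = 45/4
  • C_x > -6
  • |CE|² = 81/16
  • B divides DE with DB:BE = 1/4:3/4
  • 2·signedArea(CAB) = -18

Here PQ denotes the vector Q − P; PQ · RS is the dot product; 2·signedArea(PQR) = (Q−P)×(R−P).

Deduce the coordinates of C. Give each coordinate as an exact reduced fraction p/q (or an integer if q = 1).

C = (-23/4, 1)

1. C_x = -23/4  [2·signedArea(CAB) = -18 ∩ CA · DE = 45/4]
2. C_y = 1  [2·signedArea(CAB) = -18 ∩ CA · DE = 45/4]
   → C = (-23/4, 1)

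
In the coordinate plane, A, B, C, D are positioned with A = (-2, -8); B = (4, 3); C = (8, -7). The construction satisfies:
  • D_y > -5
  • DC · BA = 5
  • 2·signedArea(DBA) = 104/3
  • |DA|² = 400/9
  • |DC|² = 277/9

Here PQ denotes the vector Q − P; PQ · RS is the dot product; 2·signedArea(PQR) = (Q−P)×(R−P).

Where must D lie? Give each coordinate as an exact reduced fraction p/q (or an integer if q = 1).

1. D_x = 10/3  [DC · BA = 5 ∩ 2·signedArea(DBA) = 104/3]
2. D_y = -4  [DC · BA = 5 ∩ 2·signedArea(DBA) = 104/3]
   → D = (10/3, -4)

D = (10/3, -4)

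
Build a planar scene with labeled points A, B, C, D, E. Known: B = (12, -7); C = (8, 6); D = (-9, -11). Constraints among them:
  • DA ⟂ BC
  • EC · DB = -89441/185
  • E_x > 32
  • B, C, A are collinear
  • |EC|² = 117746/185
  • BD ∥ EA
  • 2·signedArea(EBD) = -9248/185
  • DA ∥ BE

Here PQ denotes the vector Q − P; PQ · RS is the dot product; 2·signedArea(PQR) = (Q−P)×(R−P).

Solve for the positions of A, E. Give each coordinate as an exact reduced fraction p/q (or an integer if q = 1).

A = (2092/185, -879/185)
E = (5977/185, -139/185)

1. A_x = 2092/185  [B, C, A are collinear ∩ DA ⟂ BC]
2. A_y = -879/185  [B, C, A are collinear ∩ DA ⟂ BC]
   → A = (2092/185, -879/185)
3. E_x = 5977/185  [BD ∥ EA ∩ DA ∥ BE]
4. E_y = -139/185  [BD ∥ EA ∩ DA ∥ BE]
   → E = (5977/185, -139/185)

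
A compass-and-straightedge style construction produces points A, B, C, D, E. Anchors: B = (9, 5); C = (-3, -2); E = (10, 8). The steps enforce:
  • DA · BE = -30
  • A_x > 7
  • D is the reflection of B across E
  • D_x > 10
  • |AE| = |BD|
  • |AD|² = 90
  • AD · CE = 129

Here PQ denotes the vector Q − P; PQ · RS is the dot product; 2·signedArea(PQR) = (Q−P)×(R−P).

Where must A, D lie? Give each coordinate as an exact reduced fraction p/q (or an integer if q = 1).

1. D_x = 11  [D is the reflection of B across E]
2. D_y = 11  [D is the reflection of B across E]
   → D = (11, 11)
3. A_x = 8  [AD · CE = 129 ∩ DA · BE = -30]
4. A_y = 2  [AD · CE = 129 ∩ DA · BE = -30]
   → A = (8, 2)

A = (8, 2)
D = (11, 11)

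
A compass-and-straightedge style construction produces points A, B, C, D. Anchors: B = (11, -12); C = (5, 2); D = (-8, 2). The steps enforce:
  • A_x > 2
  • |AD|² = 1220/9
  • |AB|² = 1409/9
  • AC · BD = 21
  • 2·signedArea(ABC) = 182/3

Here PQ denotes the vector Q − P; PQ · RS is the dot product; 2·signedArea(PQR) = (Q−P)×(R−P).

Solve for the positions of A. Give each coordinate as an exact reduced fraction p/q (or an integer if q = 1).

1. A_x = 8/3  [2·signedArea(ABC) = 182/3 ∩ AC · BD = 21]
2. A_y = -8/3  [2·signedArea(ABC) = 182/3 ∩ AC · BD = 21]
   → A = (8/3, -8/3)

A = (8/3, -8/3)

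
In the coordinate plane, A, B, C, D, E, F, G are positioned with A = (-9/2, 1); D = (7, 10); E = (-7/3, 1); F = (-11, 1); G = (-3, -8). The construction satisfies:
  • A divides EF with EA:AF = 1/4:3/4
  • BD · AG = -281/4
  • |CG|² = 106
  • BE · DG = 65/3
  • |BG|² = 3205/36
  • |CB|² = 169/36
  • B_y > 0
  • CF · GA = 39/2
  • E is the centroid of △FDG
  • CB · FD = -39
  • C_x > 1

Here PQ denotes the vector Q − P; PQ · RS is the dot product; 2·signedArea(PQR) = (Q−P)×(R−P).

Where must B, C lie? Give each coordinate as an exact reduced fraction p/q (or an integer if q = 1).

B = (-1/6, 1)
C = (2, 1)

1. B_x = -1/6  [BD · AG = -281/4 ∩ BE · DG = 65/3]
2. B_y = 1  [BD · AG = -281/4 ∩ BE · DG = 65/3]
   → B = (-1/6, 1)
3. C_x = 2  [CF · GA = 39/2 ∩ CB · FD = -39]
4. C_y = 1  [CF · GA = 39/2 ∩ CB · FD = -39]
   → C = (2, 1)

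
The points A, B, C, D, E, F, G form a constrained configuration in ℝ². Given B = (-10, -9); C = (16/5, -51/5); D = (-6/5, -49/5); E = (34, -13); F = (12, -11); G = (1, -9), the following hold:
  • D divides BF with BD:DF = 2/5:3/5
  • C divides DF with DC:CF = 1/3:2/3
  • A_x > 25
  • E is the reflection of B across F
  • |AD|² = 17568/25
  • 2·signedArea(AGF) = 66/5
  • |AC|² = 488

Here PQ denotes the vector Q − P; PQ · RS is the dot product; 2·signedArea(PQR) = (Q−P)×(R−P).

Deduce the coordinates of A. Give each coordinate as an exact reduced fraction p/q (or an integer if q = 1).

A = (126/5, -61/5)

1. A_x = 126/5  [line 2·x + 11·y + 419/5 = 0 ∩ |AD|² = 17568/25]
2. A_y = -61/5  [line 2·x + 11·y + 419/5 = 0 ∩ |AD|² = 17568/25]
   → A = (126/5, -61/5)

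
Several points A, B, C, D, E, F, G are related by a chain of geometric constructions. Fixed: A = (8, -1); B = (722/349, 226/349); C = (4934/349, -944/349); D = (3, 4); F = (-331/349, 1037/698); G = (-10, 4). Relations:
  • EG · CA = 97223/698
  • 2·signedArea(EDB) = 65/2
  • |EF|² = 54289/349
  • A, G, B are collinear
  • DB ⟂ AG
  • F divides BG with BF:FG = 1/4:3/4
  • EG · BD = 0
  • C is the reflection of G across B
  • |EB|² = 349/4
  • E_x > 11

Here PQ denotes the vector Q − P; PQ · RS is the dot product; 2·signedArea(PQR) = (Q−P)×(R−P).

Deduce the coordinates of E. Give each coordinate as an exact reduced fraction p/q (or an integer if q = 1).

1. E_x = 3863/349  [EG · BD = 0 ∩ EG · CA = 97223/698]
2. E_y = -1293/698  [EG · BD = 0 ∩ EG · CA = 97223/698]
   → E = (3863/349, -1293/698)

E = (3863/349, -1293/698)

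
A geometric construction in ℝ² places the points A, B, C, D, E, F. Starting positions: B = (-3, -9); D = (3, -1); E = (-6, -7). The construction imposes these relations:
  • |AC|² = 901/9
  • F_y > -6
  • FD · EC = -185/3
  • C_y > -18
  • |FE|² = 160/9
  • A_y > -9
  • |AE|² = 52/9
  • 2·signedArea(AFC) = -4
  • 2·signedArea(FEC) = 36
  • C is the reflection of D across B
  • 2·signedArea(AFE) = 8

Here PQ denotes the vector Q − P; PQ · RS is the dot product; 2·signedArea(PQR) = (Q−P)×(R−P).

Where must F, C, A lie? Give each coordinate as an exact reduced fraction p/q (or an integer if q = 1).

1. C_x = -9  [C is the reflection of D across B]
2. C_y = -17  [C is the reflection of D across B]
   → C = (-9, -17)
3. F_x = -2  [2·signedArea(FEC) = 36 ∩ FD · EC = -185/3]
4. F_y = -17/3  [2·signedArea(FEC) = 36 ∩ FD · EC = -185/3]
   → F = (-2, -17/3)
5. A_x = -4  [2·signedArea(AFE) = 8 ∩ 2·signedArea(AFC) = -4]
6. A_y = -25/3  [2·signedArea(AFE) = 8 ∩ 2·signedArea(AFC) = -4]
   → A = (-4, -25/3)

A = (-4, -25/3)
C = (-9, -17)
F = (-2, -17/3)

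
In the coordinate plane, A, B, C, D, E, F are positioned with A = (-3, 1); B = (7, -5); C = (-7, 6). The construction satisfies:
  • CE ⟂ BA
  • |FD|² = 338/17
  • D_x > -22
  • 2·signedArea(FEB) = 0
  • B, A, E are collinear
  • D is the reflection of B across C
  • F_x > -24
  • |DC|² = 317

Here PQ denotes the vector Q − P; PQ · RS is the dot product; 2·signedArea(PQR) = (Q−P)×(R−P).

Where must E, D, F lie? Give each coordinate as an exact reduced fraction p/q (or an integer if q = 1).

1. E_x = -277/34  [B, A, E are collinear ∩ CE ⟂ BA]
2. E_y = 139/34  [B, A, E are collinear ∩ CE ⟂ BA]
   → E = (-277/34, 139/34)
3. D_x = -21  [D is the reflection of B across C]
4. D_y = 17  [D is the reflection of B across C]
   → D = (-21, 17)
5. F_x = -396/17  [line 309/34·x + 515/34·y + 206/17 = 0 ∩ |FD|² = 338/17]
6. F_y = 224/17  [line 309/34·x + 515/34·y + 206/17 = 0 ∩ |FD|² = 338/17]
   → F = (-396/17, 224/17)

D = (-21, 17)
E = (-277/34, 139/34)
F = (-396/17, 224/17)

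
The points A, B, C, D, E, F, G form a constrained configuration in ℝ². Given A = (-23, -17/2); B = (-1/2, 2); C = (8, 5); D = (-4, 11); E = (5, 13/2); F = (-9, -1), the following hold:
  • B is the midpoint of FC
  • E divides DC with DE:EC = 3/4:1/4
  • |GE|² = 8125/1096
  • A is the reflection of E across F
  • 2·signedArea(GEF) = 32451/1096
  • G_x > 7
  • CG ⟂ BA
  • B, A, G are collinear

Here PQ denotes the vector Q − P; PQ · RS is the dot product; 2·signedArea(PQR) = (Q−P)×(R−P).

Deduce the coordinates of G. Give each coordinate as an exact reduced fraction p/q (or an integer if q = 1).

1. G_x = 4181/548  [B, A, G are collinear ∩ CG ⟂ BA]
2. G_y = 3175/548  [B, A, G are collinear ∩ CG ⟂ BA]
   → G = (4181/548, 3175/548)

G = (4181/548, 3175/548)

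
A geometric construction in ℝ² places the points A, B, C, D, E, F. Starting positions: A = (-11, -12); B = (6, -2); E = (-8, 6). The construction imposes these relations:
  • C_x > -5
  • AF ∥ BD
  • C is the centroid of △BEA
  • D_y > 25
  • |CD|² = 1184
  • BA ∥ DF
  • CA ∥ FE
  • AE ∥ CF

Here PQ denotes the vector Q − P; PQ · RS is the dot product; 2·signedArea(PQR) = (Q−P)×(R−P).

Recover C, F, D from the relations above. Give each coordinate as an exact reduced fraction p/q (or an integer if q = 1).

1. C_x = -13/3  [C is the centroid of △BEA]
2. C_y = -8/3  [C is the centroid of △BEA]
   → C = (-13/3, -8/3)
3. F_x = -4/3  [CA ∥ FE ∩ AE ∥ CF]
4. F_y = 46/3  [CA ∥ FE ∩ AE ∥ CF]
   → F = (-4/3, 46/3)
5. D_x = 47/3  [BA ∥ DF ∩ AF ∥ BD]
6. D_y = 76/3  [BA ∥ DF ∩ AF ∥ BD]
   → D = (47/3, 76/3)

C = (-13/3, -8/3)
D = (47/3, 76/3)
F = (-4/3, 46/3)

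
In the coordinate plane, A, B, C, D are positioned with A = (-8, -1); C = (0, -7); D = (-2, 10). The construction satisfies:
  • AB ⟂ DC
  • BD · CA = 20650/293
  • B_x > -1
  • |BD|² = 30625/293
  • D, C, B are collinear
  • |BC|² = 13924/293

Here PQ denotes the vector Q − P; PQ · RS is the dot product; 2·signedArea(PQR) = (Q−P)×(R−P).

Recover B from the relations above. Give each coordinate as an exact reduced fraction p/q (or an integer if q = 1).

1. B_x = -236/293  [D, C, B are collinear ∩ AB ⟂ DC]
2. B_y = -45/293  [D, C, B are collinear ∩ AB ⟂ DC]
   → B = (-236/293, -45/293)

B = (-236/293, -45/293)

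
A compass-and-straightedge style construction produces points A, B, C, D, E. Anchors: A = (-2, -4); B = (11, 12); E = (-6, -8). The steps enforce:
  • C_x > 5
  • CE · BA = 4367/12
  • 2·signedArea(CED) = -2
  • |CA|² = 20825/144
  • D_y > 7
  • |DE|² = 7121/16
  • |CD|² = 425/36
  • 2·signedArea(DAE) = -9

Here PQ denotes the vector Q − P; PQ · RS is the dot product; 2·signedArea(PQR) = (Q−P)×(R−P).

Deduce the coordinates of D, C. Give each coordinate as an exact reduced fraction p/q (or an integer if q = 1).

C = (67/12, 16/3)
D = (31/4, 8)

1. D_x = 31/4  [line 4·x + -4·y + 1 = 0 ∩ |DE|² = 7121/16]
2. D_y = 8  [line 4·x + -4·y + 1 = 0 ∩ |DE|² = 7121/16]
   → D = (31/4, 8)
3. C_x = 67/12  [2·signedArea(CED) = -2 ∩ CE · BA = 4367/12]
4. C_y = 16/3  [2·signedArea(CED) = -2 ∩ CE · BA = 4367/12]
   → C = (67/12, 16/3)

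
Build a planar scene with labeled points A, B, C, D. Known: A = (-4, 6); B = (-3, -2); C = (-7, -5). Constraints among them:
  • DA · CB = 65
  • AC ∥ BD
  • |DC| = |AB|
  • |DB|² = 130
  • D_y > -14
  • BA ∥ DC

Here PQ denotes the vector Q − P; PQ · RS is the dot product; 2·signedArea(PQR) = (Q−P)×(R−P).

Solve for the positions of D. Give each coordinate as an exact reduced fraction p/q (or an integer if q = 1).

1. D_x = -6  [BA ∥ DC ∩ AC ∥ BD]
2. D_y = -13  [BA ∥ DC ∩ AC ∥ BD]
   → D = (-6, -13)

D = (-6, -13)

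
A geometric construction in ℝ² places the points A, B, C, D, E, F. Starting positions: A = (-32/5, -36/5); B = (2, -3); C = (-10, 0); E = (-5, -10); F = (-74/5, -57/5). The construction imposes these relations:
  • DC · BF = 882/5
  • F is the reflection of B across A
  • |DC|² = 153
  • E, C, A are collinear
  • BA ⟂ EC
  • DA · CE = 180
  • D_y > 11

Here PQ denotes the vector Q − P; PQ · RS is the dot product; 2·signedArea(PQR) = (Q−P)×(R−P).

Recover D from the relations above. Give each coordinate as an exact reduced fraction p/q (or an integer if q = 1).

D = (-26/5, 57/5)

1. D_x = -26/5  [DC · BF = 882/5 ∩ DA · CE = 180]
2. D_y = 57/5  [DC · BF = 882/5 ∩ DA · CE = 180]
   → D = (-26/5, 57/5)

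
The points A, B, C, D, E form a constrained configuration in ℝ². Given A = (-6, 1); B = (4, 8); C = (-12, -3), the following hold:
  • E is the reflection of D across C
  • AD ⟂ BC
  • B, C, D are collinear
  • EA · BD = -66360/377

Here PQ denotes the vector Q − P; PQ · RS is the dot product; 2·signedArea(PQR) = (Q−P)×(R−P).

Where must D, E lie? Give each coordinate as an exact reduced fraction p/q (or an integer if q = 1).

D = (-2284/377, 409/377)
E = (-6764/377, -2671/377)

1. D_x = -2284/377  [B, C, D are collinear ∩ AD ⟂ BC]
2. D_y = 409/377  [B, C, D are collinear ∩ AD ⟂ BC]
   → D = (-2284/377, 409/377)
3. E_x = -6764/377  [E is the reflection of D across C]
4. E_y = -2671/377  [E is the reflection of D across C]
   → E = (-6764/377, -2671/377)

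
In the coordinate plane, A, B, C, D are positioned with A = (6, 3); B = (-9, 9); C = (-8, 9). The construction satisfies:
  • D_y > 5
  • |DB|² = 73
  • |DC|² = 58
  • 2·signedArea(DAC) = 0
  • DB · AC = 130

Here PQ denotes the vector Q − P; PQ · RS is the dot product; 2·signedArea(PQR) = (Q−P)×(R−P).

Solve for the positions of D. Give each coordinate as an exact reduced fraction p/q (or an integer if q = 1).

1. D_x = -1  [2·signedArea(DAC) = 0 ∩ DB · AC = 130]
2. D_y = 6  [2·signedArea(DAC) = 0 ∩ DB · AC = 130]
   → D = (-1, 6)

D = (-1, 6)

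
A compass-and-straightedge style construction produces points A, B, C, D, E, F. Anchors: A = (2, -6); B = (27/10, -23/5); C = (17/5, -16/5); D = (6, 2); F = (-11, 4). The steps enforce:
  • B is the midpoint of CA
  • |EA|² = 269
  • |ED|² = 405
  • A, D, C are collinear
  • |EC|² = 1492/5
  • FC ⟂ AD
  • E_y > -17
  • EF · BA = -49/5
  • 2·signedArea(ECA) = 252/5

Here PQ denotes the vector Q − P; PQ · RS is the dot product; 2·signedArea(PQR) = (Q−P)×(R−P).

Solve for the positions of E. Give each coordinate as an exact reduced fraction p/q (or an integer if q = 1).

1. E_x = 15  [2·signedArea(ECA) = 252/5 ∩ EF · BA = -49/5]
2. E_y = -16  [2·signedArea(ECA) = 252/5 ∩ EF · BA = -49/5]
   → E = (15, -16)

E = (15, -16)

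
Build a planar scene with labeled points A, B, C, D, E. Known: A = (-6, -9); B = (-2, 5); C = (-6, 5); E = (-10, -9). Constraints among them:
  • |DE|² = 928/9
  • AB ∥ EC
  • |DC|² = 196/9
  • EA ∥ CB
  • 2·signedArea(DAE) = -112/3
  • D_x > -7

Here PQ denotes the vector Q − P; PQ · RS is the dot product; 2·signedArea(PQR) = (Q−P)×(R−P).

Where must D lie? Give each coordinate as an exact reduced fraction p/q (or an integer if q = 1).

1. D_y = 1/3  [2·signedArea(DAE) = -112/3]
2. D_x = -6  [|DC|² = 196/9]
   → D = (-6, 1/3)

D = (-6, 1/3)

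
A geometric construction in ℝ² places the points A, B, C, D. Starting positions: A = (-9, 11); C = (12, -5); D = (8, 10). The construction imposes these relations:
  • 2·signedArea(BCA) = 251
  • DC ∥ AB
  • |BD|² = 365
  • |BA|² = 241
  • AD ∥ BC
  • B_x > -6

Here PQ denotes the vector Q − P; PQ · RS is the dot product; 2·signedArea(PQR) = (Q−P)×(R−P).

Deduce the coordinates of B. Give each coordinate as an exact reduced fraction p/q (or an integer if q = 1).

B = (-5, -4)

1. B_x = -5  [AD ∥ BC ∩ DC ∥ AB]
2. B_y = -4  [AD ∥ BC ∩ DC ∥ AB]
   → B = (-5, -4)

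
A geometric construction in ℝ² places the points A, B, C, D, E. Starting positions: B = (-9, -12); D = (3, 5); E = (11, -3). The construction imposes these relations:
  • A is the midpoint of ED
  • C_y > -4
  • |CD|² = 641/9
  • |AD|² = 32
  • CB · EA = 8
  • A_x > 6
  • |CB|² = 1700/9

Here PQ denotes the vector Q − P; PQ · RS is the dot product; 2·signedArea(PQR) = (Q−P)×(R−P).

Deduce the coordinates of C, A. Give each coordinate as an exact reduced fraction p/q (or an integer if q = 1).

A = (7, 1)
C = (5/3, -10/3)

1. A_x = 7  [A is the midpoint of ED]
2. A_y = 1  [A is the midpoint of ED]
   → A = (7, 1)
3. C_x = 5/3  [line 4·x + -4·y + -20 = 0 ∩ |CB|² = 1700/9]
4. C_y = -10/3  [line 4·x + -4·y + -20 = 0 ∩ |CB|² = 1700/9]
   → C = (5/3, -10/3)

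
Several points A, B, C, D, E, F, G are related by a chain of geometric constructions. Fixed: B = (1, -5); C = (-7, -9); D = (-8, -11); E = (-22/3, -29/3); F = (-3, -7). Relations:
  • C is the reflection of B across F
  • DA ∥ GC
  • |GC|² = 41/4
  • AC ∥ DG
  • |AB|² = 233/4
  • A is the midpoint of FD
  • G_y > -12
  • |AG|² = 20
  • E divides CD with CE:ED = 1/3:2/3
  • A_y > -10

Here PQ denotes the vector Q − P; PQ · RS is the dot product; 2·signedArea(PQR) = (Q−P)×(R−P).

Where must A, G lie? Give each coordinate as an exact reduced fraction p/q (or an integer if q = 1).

A = (-11/2, -9)
G = (-19/2, -11)

1. A_x = -11/2  [A is the midpoint of FD]
2. A_y = -9  [A is the midpoint of FD]
   → A = (-11/2, -9)
3. G_x = -19/2  [DA ∥ GC ∩ AC ∥ DG]
4. G_y = -11  [DA ∥ GC ∩ AC ∥ DG]
   → G = (-19/2, -11)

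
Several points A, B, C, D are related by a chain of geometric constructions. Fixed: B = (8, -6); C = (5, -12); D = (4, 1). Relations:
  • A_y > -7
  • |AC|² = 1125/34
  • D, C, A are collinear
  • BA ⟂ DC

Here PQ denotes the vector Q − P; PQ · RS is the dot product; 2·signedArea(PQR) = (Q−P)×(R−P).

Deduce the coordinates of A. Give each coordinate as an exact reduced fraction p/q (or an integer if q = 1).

A = (155/34, -213/34)

1. A_x = 155/34  [D, C, A are collinear ∩ BA ⟂ DC]
2. A_y = -213/34  [D, C, A are collinear ∩ BA ⟂ DC]
   → A = (155/34, -213/34)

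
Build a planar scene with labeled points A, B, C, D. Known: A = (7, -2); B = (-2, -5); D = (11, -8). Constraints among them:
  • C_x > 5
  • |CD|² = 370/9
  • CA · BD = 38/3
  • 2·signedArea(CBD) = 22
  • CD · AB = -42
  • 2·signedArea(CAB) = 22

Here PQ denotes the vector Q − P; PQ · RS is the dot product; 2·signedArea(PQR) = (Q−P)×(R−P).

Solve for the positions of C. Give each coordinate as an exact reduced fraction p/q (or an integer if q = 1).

C = (16/3, -5)

1. C_x = 16/3  [2·signedArea(CBD) = 22 ∩ CA · BD = 38/3]
2. C_y = -5  [2·signedArea(CBD) = 22 ∩ CA · BD = 38/3]
   → C = (16/3, -5)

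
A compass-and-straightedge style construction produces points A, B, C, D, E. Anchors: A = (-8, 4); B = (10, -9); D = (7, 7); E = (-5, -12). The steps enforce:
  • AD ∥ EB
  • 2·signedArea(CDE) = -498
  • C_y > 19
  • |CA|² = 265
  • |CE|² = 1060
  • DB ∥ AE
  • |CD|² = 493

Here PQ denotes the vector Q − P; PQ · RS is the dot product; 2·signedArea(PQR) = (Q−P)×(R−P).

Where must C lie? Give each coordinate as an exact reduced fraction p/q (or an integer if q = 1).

1. C_x = -11  [line 19·x + -12·y + 449 = 0 ∩ |CA|² = 265]
2. C_y = 20  [line 19·x + -12·y + 449 = 0 ∩ |CA|² = 265]
   → C = (-11, 20)

C = (-11, 20)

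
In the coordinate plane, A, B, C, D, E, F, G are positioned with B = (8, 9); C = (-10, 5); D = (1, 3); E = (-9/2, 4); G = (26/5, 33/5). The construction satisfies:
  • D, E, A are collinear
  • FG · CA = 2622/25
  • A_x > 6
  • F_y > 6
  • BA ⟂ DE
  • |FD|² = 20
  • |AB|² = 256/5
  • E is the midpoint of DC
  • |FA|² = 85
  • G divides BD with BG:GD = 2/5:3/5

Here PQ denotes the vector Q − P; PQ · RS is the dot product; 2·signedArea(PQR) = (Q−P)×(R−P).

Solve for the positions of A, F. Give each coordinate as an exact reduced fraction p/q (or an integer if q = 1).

A = (168/25, 49/25)
F = (-1, 7)

1. A_x = 168/25  [D, E, A are collinear ∩ BA ⟂ DE]
2. A_y = 49/25  [D, E, A are collinear ∩ BA ⟂ DE]
   → A = (168/25, 49/25)
3. F_x = -1  [line -418/25·x + 76/25·y + -38 = 0 ∩ |FD|² = 20]
4. F_y = 7  [line -418/25·x + 76/25·y + -38 = 0 ∩ |FD|² = 20]
   → F = (-1, 7)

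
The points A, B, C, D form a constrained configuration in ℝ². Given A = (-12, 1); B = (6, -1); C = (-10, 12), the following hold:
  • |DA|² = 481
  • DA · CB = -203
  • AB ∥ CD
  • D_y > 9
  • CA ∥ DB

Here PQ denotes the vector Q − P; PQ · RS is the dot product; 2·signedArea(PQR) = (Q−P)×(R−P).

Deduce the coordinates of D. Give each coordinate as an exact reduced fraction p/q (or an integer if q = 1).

D = (8, 10)

1. D_x = 8  [CA ∥ DB ∩ AB ∥ CD]
2. D_y = 10  [CA ∥ DB ∩ AB ∥ CD]
   → D = (8, 10)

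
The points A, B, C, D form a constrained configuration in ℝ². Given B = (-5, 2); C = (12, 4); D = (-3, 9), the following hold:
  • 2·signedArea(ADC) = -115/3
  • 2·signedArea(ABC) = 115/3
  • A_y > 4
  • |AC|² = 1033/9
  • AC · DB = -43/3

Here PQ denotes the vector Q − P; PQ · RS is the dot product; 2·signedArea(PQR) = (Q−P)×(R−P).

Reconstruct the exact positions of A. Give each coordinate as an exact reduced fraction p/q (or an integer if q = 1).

1. A_x = 4/3  [2·signedArea(ADC) = -115/3 ∩ 2·signedArea(ABC) = 115/3]
2. A_y = 5  [2·signedArea(ADC) = -115/3 ∩ 2·signedArea(ABC) = 115/3]
   → A = (4/3, 5)

A = (4/3, 5)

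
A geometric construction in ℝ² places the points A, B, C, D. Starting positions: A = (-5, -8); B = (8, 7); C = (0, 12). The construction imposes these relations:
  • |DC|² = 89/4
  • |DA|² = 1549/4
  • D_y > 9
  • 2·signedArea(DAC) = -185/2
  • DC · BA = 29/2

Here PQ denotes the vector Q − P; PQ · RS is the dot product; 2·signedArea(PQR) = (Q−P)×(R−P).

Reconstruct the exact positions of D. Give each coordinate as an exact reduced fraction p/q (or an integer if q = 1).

D = (4, 19/2)

1. D_x = 4  [DC · BA = 29/2 ∩ 2·signedArea(DAC) = -185/2]
2. D_y = 19/2  [DC · BA = 29/2 ∩ 2·signedArea(DAC) = -185/2]
   → D = (4, 19/2)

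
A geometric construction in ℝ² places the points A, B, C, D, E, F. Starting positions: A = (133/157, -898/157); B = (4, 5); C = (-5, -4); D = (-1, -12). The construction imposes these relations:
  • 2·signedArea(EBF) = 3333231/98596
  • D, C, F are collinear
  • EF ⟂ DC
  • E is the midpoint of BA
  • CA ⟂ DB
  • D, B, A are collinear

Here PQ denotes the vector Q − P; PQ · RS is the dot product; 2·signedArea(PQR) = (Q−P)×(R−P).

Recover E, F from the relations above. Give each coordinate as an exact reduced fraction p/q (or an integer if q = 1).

E = (761/314, -113/314)
F = (-1561/314, -637/157)

1. E_x = 761/314  [E is the midpoint of BA]
2. E_y = -113/314  [E is the midpoint of BA]
   → E = (761/314, -113/314)
3. F_x = -1561/314  [D, C, F are collinear ∩ EF ⟂ DC]
4. F_y = -637/157  [D, C, F are collinear ∩ EF ⟂ DC]
   → F = (-1561/314, -637/157)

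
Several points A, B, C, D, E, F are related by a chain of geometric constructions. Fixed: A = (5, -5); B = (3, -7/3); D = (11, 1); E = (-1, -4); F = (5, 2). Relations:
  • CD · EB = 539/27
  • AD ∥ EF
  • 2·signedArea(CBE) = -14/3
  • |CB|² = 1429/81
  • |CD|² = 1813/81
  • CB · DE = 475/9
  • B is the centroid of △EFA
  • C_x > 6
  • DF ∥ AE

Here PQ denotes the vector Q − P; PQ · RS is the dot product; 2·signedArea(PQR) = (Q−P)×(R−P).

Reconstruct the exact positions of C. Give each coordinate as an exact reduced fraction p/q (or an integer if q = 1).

C = (19/3, 2/9)

1. C_x = 19/3  [2·signedArea(CBE) = -14/3 ∩ CD · EB = 539/27]
2. C_y = 2/9  [2·signedArea(CBE) = -14/3 ∩ CD · EB = 539/27]
   → C = (19/3, 2/9)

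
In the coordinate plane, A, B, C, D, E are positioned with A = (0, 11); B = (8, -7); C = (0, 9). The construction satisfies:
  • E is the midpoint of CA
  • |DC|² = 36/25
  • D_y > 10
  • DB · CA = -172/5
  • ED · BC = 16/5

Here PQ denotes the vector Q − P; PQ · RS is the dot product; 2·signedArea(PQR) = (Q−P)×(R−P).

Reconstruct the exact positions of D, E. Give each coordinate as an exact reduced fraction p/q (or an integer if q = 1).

1. D_y = 51/5  [DB · CA = -172/5]
2. D_x = 0  [|DC|² = 36/25]
   → D = (0, 51/5)
3. E_x = 0  [E is the midpoint of CA]
4. E_y = 10  [E is the midpoint of CA]
   → E = (0, 10)

D = (0, 51/5)
E = (0, 10)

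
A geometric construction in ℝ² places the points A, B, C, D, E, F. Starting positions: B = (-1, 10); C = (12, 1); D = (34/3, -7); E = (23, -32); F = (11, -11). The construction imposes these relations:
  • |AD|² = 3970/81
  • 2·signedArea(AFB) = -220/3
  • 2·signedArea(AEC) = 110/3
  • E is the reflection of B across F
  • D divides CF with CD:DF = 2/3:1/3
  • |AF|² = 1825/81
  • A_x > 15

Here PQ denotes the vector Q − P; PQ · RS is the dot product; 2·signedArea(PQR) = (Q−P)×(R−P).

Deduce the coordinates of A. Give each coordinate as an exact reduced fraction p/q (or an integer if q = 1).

1. A_x = 139/9  [2·signedArea(AFB) = -220/3 ∩ 2·signedArea(AEC) = 110/3]
2. A_y = -38/3  [2·signedArea(AFB) = -220/3 ∩ 2·signedArea(AEC) = 110/3]
   → A = (139/9, -38/3)

A = (139/9, -38/3)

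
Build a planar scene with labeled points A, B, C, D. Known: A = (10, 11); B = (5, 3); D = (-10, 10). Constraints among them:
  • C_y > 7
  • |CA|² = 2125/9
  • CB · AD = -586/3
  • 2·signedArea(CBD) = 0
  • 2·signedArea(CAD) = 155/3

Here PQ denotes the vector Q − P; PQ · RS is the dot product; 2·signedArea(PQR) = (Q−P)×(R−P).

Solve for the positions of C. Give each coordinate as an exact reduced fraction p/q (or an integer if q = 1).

1. C_x = -5  [2·signedArea(CBD) = 0 ∩ 2·signedArea(CAD) = 155/3]
2. C_y = 23/3  [2·signedArea(CBD) = 0 ∩ 2·signedArea(CAD) = 155/3]
   → C = (-5, 23/3)

C = (-5, 23/3)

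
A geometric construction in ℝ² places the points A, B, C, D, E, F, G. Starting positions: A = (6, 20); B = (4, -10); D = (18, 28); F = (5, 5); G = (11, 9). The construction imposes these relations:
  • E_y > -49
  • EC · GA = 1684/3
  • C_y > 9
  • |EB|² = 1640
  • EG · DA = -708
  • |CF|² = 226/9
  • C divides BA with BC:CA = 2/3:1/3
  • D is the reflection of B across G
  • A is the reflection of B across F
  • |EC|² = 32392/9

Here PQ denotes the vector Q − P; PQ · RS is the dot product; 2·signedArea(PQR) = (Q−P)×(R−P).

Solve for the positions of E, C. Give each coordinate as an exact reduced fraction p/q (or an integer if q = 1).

1. C_x = 16/3  [C divides BA with BC:CA = 2/3:1/3]
2. C_y = 10  [C divides BA with BC:CA = 2/3:1/3]
   → C = (16/3, 10)
3. E_x = -10  [EC · GA = 1684/3 ∩ EG · DA = -708]
4. E_y = -48  [EC · GA = 1684/3 ∩ EG · DA = -708]
   → E = (-10, -48)

C = (16/3, 10)
E = (-10, -48)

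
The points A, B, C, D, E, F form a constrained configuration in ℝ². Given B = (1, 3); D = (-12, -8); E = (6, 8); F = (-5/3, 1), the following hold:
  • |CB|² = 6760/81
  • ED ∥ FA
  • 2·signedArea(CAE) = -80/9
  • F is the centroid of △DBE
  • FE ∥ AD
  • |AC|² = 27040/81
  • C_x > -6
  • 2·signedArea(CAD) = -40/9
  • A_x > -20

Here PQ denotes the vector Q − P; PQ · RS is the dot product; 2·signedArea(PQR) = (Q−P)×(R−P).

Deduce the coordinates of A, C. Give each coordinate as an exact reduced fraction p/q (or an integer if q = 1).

A = (-59/3, -15)
C = (-53/9, -3)

1. A_x = -59/3  [FE ∥ AD ∩ ED ∥ FA]
2. A_y = -15  [FE ∥ AD ∩ ED ∥ FA]
   → A = (-59/3, -15)
3. C_x = -53/9  [2·signedArea(CAE) = -80/9 ∩ 2·signedArea(CAD) = -40/9]
4. C_y = -3  [2·signedArea(CAE) = -80/9 ∩ 2·signedArea(CAD) = -40/9]
   → C = (-53/9, -3)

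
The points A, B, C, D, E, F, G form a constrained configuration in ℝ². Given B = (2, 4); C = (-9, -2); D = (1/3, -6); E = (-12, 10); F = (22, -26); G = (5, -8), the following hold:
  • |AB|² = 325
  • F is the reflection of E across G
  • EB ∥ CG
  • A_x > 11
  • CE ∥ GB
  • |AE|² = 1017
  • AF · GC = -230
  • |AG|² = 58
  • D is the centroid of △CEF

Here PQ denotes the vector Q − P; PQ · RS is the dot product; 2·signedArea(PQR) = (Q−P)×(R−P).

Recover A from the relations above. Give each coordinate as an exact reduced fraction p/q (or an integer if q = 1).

A = (12, -11)

1. A_x = 12  [line 14·x + -6·y + -234 = 0 ∩ |AG|² = 58]
2. A_y = -11  [line 14·x + -6·y + -234 = 0 ∩ |AG|² = 58]
   → A = (12, -11)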